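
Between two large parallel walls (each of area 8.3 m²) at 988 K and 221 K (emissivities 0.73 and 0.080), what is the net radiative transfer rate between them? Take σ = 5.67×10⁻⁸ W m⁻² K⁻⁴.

Q ≈ 34800 W

For two large parallel gray plates, q = σ(T₁⁴ − T₂⁴) / (1/ε₁ + 1/ε₂ − 1).
1/ε₁ + 1/ε₂ − 1 = 1/0.73 + 1/0.080 − 1 = 12.87.
T₁⁴ − T₂⁴ = 9.53×10^11 − 2.39×10^9 = 9.50×10^11 K⁴.
q = 5.67×10⁻⁸ × 9.50×10^11 / 12.87 = 4190 W/m².
Q = q·A = 4190 × 8.3 = 34800 W.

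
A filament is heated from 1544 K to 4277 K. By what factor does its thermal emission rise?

P ∝ T⁴, so the ratio is (4277/1544)⁴ = (2.770)⁴ = 58.9.

ratio ≈ 58.9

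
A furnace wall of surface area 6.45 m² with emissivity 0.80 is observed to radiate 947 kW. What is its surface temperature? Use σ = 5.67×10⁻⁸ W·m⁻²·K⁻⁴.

From P = εσAT⁴, T = (P / εσA)^(1/4) = (9.47×10^5 / (0.80 × 5.67×10⁻⁸ × 6.45))^(1/4).
T = (3.24×10^12)^(1/4) = 1340 K.

T ≈ 1340 K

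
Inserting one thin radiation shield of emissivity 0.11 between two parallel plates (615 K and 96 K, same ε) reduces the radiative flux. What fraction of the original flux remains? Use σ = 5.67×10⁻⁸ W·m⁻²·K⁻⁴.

With N identical shields there are N+1 = 2 gaps in series, each with the same radiative resistance, so the flux falls to 1/(N+1) of its unshielded value.

ratio ≈ 0.500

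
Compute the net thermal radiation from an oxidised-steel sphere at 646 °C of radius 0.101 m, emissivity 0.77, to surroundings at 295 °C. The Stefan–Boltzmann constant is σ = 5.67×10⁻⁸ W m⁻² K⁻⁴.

A = 4πr² = 4π × (0.101)² = 0.128 m².
Convert: 646 °C = 919 K; 295 °C = 568 K.
Q = εσA(T⁴ − T_s⁴). T⁴ − T_s⁴ = (919)⁴ − (568)⁴ = 7.13×10^11 − 1.04×10^11 = 6.09×10^11 K⁴.
Q = 0.77 × 5.67×10⁻⁸ × 0.128 × 6.09×10^11 = 3410 W.

Q ≈ 3410 W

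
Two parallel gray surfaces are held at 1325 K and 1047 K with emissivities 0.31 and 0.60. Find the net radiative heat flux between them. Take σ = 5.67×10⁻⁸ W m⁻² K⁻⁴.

For two large parallel gray plates, q = σ(T₁⁴ − T₂⁴) / (1/ε₁ + 1/ε₂ − 1).
1/ε₁ + 1/ε₂ − 1 = 1/0.31 + 1/0.60 − 1 = 3.892.
T₁⁴ − T₂⁴ = 3.08×10^12 − 1.20×10^12 = 1.88×10^12 K⁴.
q = 5.67×10⁻⁸ × 1.88×10^12 / 3.892 = 27400 W/m².

q ≈ 27400 W/m²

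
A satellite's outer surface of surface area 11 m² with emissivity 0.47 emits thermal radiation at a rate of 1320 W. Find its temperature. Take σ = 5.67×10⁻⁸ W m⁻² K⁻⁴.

T ≈ 259 K

From P = εσAT⁴, T = (P / εσA)^(1/4) = (1320 / (0.47 × 5.67×10⁻⁸ × 11.0))^(1/4).
T = (4.50×10^9)^(1/4) = 259 K.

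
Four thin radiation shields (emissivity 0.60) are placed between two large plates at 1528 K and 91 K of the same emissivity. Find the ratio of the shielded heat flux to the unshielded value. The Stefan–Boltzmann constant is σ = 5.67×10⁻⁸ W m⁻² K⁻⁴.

With N identical shields there are N+1 = 5 gaps in series, each with the same radiative resistance, so the flux falls to 1/(N+1) of its unshielded value.

ratio ≈ 0.200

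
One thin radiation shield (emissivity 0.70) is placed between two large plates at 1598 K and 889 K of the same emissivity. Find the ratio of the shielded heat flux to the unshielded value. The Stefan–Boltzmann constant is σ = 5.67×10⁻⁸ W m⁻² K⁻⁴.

With N identical shields there are N+1 = 2 gaps in series, each with the same radiative resistance, so the flux falls to 1/(N+1) of its unshielded value.

ratio ≈ 0.500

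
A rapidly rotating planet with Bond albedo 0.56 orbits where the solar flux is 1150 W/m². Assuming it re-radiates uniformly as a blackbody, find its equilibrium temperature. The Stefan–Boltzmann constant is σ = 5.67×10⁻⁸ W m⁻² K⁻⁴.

Power absorbed = (1−a)S·πR²; power emitted = 4πR²σT⁴. Equating and cancelling πR²:
T = ((1−a)S / 4σ)^(1/4) = (506 / (4 × 5.67×10⁻⁸))^(1/4) = (2.23×10^9)^(1/4).
T = 217 K.

T ≈ 217 K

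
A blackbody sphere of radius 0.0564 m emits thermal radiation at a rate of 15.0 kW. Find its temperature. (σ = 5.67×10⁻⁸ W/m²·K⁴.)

A = 4πr² = 4π × (0.0564)² = 0.0400 m².
From P = σAT⁴, T = (P / σA)^(1/4) = (15000 / (5.67×10⁻⁸ × 0.0400))^(1/4).
T = (6.62×10^12)^(1/4) = 1600 K.

T ≈ 1600 K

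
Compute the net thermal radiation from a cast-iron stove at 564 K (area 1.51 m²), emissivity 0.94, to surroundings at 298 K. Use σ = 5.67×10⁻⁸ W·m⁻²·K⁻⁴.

Q ≈ 7510 W

Q = εσA(T⁴ − T_s⁴). T⁴ − T_s⁴ = (564)⁴ − (298)⁴ = 1.01×10^11 − 7.89×10^9 = 9.33×10^10 K⁴.
Q = 0.94 × 5.67×10⁻⁸ × 1.51 × 9.33×10^10 = 7510 W.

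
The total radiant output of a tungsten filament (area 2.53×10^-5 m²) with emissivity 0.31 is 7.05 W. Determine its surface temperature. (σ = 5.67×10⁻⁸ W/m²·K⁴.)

T ≈ 2000 K

From P = εσAT⁴, T = (P / εσA)^(1/4) = (7.05 / (0.31 × 5.67×10⁻⁸ × 2.53×10^-5))^(1/4).
T = (1.59×10^13)^(1/4) = 2000 K.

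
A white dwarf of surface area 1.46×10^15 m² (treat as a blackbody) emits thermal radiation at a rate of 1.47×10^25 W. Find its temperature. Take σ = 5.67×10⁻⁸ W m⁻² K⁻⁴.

T ≈ 20500 K

From P = σAT⁴, T = (P / σA)^(1/4) = (1.47×10^25 / (5.67×10⁻⁸ × 1.46×10^15))^(1/4).
T = (1.78×10^17)^(1/4) = 20500 K.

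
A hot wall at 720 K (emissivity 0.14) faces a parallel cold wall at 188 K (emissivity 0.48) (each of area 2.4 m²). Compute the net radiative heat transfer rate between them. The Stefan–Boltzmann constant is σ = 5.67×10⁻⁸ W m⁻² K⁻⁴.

For two large parallel gray plates, q = σ(T₁⁴ − T₂⁴) / (1/ε₁ + 1/ε₂ − 1).
1/ε₁ + 1/ε₂ − 1 = 1/0.14 + 1/0.48 − 1 = 8.226.
T₁⁴ − T₂⁴ = 2.69×10^11 − 1.25×10^9 = 2.67×10^11 K⁴.
q = 5.67×10⁻⁸ × 2.67×10^11 / 8.226 = 1840 W/m².
Q = q·A = 1840 × 2.4 = 4420 W.

Q ≈ 4420 W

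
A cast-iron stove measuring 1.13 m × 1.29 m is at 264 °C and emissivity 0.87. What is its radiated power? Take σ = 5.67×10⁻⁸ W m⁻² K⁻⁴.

A = 1.13 × 1.29 = 1.46 m².
264 °C = 537 K.
P = εσAT⁴ = 0.87 × 5.67×10⁻⁸ × 1.46 × (537)⁴ = 0.87 × 5.67×10⁻⁸ × 1.46 × 8.32×10^10.
P = 5980 W.

P ≈ 5980 W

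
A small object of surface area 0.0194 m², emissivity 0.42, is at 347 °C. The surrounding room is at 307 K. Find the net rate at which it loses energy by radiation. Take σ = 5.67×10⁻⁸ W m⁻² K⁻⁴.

Q ≈ 64.2 W

Convert: 347 °C = 620 K.
Q = εσA(T⁴ − T_s⁴). T⁴ − T_s⁴ = (620)⁴ − (307)⁴ = 1.48×10^11 − 8.88×10^9 = 1.39×10^11 K⁴.
Q = 0.42 × 5.67×10⁻⁸ × 0.0194 × 1.39×10^11 = 64.2 W.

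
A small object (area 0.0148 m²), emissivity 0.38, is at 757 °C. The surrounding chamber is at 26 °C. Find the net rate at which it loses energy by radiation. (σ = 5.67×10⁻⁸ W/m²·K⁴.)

Convert: 757 °C = 1030 K; 26 °C = 299 K.
Q = εσA(T⁴ − T_s⁴). T⁴ − T_s⁴ = (1030)⁴ − (299)⁴ = 1.13×10^12 − 7.99×10^9 = 1.12×10^12 K⁴.
Q = 0.38 × 5.67×10⁻⁸ × 0.0148 × 1.12×10^12 = 356 W.

Q ≈ 356 W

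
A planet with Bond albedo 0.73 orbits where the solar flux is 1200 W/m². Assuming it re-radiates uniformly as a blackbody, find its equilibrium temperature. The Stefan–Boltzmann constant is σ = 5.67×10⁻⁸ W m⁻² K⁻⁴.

Power absorbed = (1−a)S·πR²; power emitted = 4πR²σT⁴. Equating and cancelling πR²:
T = ((1−a)S / 4σ)^(1/4) = (324 / (4 × 5.67×10⁻⁸))^(1/4) = (1.43×10^9)^(1/4).
T = 194 K.

T ≈ 194 K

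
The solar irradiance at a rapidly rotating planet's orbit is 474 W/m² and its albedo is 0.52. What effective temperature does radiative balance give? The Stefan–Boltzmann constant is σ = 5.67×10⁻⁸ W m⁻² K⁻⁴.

Power absorbed = (1−a)S·πR²; power emitted = 4πR²σT⁴. Equating and cancelling πR²:
T = ((1−a)S / 4σ)^(1/4) = (228 / (4 × 5.67×10⁻⁸))^(1/4) = (1.00×10^9)^(1/4).
T = 178 K.

T ≈ 178 K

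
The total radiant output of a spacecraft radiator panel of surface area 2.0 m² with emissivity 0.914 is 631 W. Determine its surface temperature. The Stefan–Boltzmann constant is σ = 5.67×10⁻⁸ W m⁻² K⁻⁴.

T ≈ 279 K

From P = εσAT⁴, T = (P / εσA)^(1/4) = (631 / (0.914 × 5.67×10⁻⁸ × 2.00))^(1/4).
T = (6.09×10^9)^(1/4) = 279 K.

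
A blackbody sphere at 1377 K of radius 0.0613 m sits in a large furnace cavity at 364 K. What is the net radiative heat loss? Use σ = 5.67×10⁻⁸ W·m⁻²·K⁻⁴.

A = 4πr² = 4π × (0.0613)² = 0.0472 m².
Q = σA(T⁴ − T_s⁴). T⁴ − T_s⁴ = (1377)⁴ − (364)⁴ = 3.60×10^12 − 1.76×10^10 = 3.58×10^12 K⁴.
Q = 5.67×10⁻⁸ × 0.0472 × 3.58×10^12 = 9580 W.

Q ≈ 9580 W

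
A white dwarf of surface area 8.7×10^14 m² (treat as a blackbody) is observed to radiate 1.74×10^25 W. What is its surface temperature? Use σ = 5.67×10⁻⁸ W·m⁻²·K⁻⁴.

T ≈ 24400 K

From P = σAT⁴, T = (P / σA)^(1/4) = (1.74×10^25 / (5.67×10⁻⁸ × 8.70×10^14))^(1/4).
T = (3.53×10^17)^(1/4) = 24400 K.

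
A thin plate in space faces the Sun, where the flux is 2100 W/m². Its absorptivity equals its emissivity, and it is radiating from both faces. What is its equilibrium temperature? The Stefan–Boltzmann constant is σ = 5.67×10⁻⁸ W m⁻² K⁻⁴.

T ≈ 369 K

Absorbed flux αS = emitted flux 2εσT⁴ per unit area; with α = ε this gives T = (S/2σ)^(1/4).
T = (2100 / (2 × 5.67×10⁻⁸))^(1/4) = (1.85×10^10)^(1/4).
T = 369 K.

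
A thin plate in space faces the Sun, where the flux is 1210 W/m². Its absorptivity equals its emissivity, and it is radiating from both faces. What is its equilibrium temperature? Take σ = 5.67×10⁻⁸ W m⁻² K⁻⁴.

Absorbed flux αS = emitted flux 2εσT⁴ per unit area; with α = ε this gives T = (S/2σ)^(1/4).
T = (1210 / (2 × 5.67×10⁻⁸))^(1/4) = (1.07×10^10)^(1/4).
T = 321 K.

T ≈ 321 K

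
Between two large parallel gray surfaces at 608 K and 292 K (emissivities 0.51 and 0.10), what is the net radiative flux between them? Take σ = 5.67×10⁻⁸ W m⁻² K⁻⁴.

q ≈ 669 W/m²

For two large parallel gray plates, q = σ(T₁⁴ − T₂⁴) / (1/ε₁ + 1/ε₂ − 1).
1/ε₁ + 1/ε₂ − 1 = 1/0.51 + 1/0.10 − 1 = 10.96.
T₁⁴ − T₂⁴ = 1.37×10^11 − 7.27×10^9 = 1.29×10^11 K⁴.
q = 5.67×10⁻⁸ × 1.29×10^11 / 10.96 = 669 W/m².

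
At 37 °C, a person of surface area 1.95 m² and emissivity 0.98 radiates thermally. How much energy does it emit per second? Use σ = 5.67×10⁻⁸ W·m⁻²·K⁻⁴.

P ≈ 1000 W

37 °C = 310 K.
P = εσAT⁴ = 0.98 × 5.67×10⁻⁸ × 1.95 × (310)⁴ = 0.98 × 5.67×10⁻⁸ × 1.95 × 9.24×10^9.
P = 1000 W.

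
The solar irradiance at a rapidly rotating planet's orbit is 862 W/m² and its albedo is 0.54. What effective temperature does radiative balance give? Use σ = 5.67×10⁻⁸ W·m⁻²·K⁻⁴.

Power absorbed = (1−a)S·πR²; power emitted = 4πR²σT⁴. Equating and cancelling πR²:
T = ((1−a)S / 4σ)^(1/4) = (397 / (4 × 5.67×10⁻⁸))^(1/4) = (1.75×10^9)^(1/4).
T = 204 K.

T ≈ 204 K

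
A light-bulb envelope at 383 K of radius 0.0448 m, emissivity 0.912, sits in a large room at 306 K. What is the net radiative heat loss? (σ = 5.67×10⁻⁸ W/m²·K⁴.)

Q ≈ 16.6 W

A = 4πr² = 4π × (0.0448)² = 0.0252 m².
Q = εσA(T⁴ − T_s⁴). T⁴ − T_s⁴ = (383)⁴ − (306)⁴ = 2.15×10^10 − 8.77×10^9 = 1.27×10^10 K⁴.
Q = 0.912 × 5.67×10⁻⁸ × 0.0252 × 1.27×10^10 = 16.6 W.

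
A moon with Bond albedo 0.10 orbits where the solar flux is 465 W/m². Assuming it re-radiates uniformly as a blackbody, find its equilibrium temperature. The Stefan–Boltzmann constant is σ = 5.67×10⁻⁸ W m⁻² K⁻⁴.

T ≈ 207 K

Power absorbed = (1−a)S·πR²; power emitted = 4πR²σT⁴. Equating and cancelling πR²:
T = ((1−a)S / 4σ)^(1/4) = (418 / (4 × 5.67×10⁻⁸))^(1/4) = (1.85×10^9)^(1/4).
T = 207 K.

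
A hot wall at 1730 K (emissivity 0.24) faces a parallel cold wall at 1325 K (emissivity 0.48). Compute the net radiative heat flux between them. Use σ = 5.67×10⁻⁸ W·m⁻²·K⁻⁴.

q ≈ 63500 W/m²

For two large parallel gray plates, q = σ(T₁⁴ − T₂⁴) / (1/ε₁ + 1/ε₂ − 1).
1/ε₁ + 1/ε₂ − 1 = 1/0.24 + 1/0.48 − 1 = 5.250.
T₁⁴ − T₂⁴ = 8.96×10^12 − 3.08×10^12 = 5.88×10^12 K⁴.
q = 5.67×10⁻⁸ × 5.88×10^12 / 5.250 = 63500 W/m².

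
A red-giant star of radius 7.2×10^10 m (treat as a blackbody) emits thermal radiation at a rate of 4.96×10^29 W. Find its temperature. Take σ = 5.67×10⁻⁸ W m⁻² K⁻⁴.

T ≈ 3400 K

A = 4πr² = 4π × (7.2×10^10)² = 6.51×10^22 m².
From P = σAT⁴, T = (P / σA)^(1/4) = (4.96×10^29 / (5.67×10⁻⁸ × 6.51×10^22))^(1/4).
T = (1.34×10^14)^(1/4) = 3400 K.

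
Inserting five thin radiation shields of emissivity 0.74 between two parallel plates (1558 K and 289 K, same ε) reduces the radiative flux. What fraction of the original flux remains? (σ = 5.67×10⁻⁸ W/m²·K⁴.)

ratio ≈ 0.167

With N identical shields there are N+1 = 6 gaps in series, each with the same radiative resistance, so the flux falls to 1/(N+1) of its unshielded value.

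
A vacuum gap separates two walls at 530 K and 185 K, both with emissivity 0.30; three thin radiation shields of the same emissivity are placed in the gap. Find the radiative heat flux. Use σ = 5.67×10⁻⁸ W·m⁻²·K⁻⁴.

Each of the 4 gaps contributes resistance (2/ε − 1) = 2/0.30 − 1 = 5.667; total = 22.67.
q = σ(T₁⁴ − T₂⁴) / 22.67 = 5.67×10⁻⁸ × 7.77×10^10 / 22.67 = 194 W/m².

q ≈ 194 W/m²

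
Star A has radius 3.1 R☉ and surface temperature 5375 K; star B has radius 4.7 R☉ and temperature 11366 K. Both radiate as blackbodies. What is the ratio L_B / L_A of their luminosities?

L = 4πR²σT⁴ ∝ R²T⁴, so L_B/L_A = (4.7/3.1)² × (11366/5375)⁴ = 2.30 × 20.0 = 46.0.

L_B/L_A ≈ 46.0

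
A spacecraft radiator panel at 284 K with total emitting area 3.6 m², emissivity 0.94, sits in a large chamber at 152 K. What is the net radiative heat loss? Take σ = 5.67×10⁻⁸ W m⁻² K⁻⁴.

Q ≈ 1150 W

Q = εσA(T⁴ − T_s⁴). T⁴ − T_s⁴ = (284)⁴ − (152)⁴ = 6.51×10^9 − 5.34×10^8 = 5.97×10^9 K⁴.
Q = 0.94 × 5.67×10⁻⁸ × 3.60 × 5.97×10^9 = 1150 W.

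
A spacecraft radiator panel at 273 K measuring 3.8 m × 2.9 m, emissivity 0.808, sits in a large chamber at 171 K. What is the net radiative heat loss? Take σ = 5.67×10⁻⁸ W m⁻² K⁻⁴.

Q ≈ 2370 W

A = 3.8 × 2.9 = 11.0 m².
Q = εσA(T⁴ − T_s⁴). T⁴ − T_s⁴ = (273)⁴ − (171)⁴ = 5.55×10^9 − 8.55×10^8 = 4.70×10^9 K⁴.
Q = 0.808 × 5.67×10⁻⁸ × 11.0 × 4.70×10^9 = 2370 W.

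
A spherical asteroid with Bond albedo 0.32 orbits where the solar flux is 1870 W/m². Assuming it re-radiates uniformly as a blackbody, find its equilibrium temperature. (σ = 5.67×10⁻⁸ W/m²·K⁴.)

T ≈ 274 K

Power absorbed = (1−a)S·πR²; power emitted = 4πR²σT⁴. Equating and cancelling πR²:
T = ((1−a)S / 4σ)^(1/4) = (1270 / (4 × 5.67×10⁻⁸))^(1/4) = (5.61×10^9)^(1/4).
T = 274 K.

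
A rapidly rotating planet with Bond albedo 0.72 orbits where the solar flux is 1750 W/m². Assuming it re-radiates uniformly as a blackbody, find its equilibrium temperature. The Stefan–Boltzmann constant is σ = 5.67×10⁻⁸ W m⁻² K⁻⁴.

T ≈ 216 K

Power absorbed = (1−a)S·πR²; power emitted = 4πR²σT⁴. Equating and cancelling πR²:
T = ((1−a)S / 4σ)^(1/4) = (490 / (4 × 5.67×10⁻⁸))^(1/4) = (2.16×10^9)^(1/4).
T = 216 K.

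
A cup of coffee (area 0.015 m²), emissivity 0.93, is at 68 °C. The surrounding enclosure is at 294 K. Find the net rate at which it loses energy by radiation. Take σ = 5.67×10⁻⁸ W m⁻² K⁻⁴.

Q ≈ 4.79 W

Convert: 68 °C = 341 K.
Q = εσA(T⁴ − T_s⁴). T⁴ − T_s⁴ = (341)⁴ − (294)⁴ = 1.35×10^10 − 7.47×10^9 = 6.05×10^9 K⁴.
Q = 0.93 × 5.67×10⁻⁸ × 0.0150 × 6.05×10^9 = 4.79 W.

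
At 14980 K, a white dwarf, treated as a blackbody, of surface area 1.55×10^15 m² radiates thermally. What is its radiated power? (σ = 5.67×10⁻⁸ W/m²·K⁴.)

P = σAT⁴ = 5.67×10⁻⁸ × 1.55×10^15 × (14980)⁴ = 5.67×10⁻⁸ × 1.55×10^15 × 5.04×10^16.
P = 4.43×10^24 W.

P ≈ 4.43×10^24 W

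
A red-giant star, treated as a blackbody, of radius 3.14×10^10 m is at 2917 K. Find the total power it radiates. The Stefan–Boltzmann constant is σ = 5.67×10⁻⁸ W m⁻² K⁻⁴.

A = 4πr² = 4π × (3.14×10^10)² = 1.24×10^22 m².
P = σAT⁴ = 5.67×10⁻⁸ × 1.24×10^22 × (2917)⁴ = 5.67×10⁻⁸ × 1.24×10^22 × 7.24×10^13.
P = 5.09×10^28 W.

P ≈ 5.09×10^28 W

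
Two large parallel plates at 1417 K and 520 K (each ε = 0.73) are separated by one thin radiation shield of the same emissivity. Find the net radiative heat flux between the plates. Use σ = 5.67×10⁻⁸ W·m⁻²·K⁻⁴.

Each of the 2 gaps contributes resistance (2/ε − 1) = 2/0.73 − 1 = 1.740; total = 3.479.
q = σ(T₁⁴ − T₂⁴) / 3.479 = 5.67×10⁻⁸ × 3.96×10^12 / 3.479 = 64500 W/m².

q ≈ 64500 W/m²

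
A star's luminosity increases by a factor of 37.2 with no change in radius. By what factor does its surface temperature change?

P ∝ T⁴ ⇒ T ∝ P^(1/4), so T scales by (37.2)^(1/4) = 2.47.

factor ≈ 2.47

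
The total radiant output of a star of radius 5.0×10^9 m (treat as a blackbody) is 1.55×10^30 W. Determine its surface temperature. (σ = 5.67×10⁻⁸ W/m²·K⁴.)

T ≈ 17200 K

A = 4πr² = 4π × (5.0×10^9)² = 3.14×10^20 m².
From P = σAT⁴, T = (P / σA)^(1/4) = (1.55×10^30 / (5.67×10⁻⁸ × 3.14×10^20))^(1/4).
T = (8.70×10^16)^(1/4) = 17200 K.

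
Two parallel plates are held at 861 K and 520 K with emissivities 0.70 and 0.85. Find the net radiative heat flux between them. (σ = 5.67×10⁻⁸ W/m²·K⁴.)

q ≈ 16800 W/m²

For two large parallel gray plates, q = σ(T₁⁴ − T₂⁴) / (1/ε₁ + 1/ε₂ − 1).
1/ε₁ + 1/ε₂ − 1 = 1/0.70 + 1/0.85 − 1 = 1.605.
T₁⁴ − T₂⁴ = 5.50×10^11 − 7.31×10^10 = 4.76×10^11 K⁴.
q = 5.67×10⁻⁸ × 4.76×10^11 / 1.605 = 16800 W/m².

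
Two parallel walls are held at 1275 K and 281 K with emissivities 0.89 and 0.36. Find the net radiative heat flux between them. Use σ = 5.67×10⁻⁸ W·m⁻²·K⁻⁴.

q ≈ 51500 W/m²

For two large parallel gray plates, q = σ(T₁⁴ − T₂⁴) / (1/ε₁ + 1/ε₂ − 1).
1/ε₁ + 1/ε₂ − 1 = 1/0.89 + 1/0.36 − 1 = 2.901.
T₁⁴ − T₂⁴ = 2.64×10^12 − 6.23×10^9 = 2.64×10^12 K⁴.
q = 5.67×10⁻⁸ × 2.64×10^12 / 2.901 = 51500 W/m².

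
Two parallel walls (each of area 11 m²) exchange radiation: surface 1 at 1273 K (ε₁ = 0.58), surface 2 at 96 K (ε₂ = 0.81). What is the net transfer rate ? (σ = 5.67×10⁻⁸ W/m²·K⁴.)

Q ≈ 8.36×10^5 W

For two large parallel gray plates, q = σ(T₁⁴ − T₂⁴) / (1/ε₁ + 1/ε₂ − 1).
1/ε₁ + 1/ε₂ − 1 = 1/0.58 + 1/0.81 − 1 = 1.959.
T₁⁴ − T₂⁴ = 2.63×10^12 − 8.49×10^7 = 2.63×10^12 K⁴.
q = 5.67×10⁻⁸ × 2.63×10^12 / 1.959 = 76000 W/m².
Q = q·A = 76000 × 11 = 8.36×10^5 W.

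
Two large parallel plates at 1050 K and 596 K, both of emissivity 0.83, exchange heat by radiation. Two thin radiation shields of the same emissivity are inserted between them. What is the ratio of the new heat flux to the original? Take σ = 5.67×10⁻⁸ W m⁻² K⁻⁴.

With N identical shields there are N+1 = 3 gaps in series, each with the same radiative resistance, so the flux falls to 1/(N+1) of its unshielded value.

ratio ≈ 0.333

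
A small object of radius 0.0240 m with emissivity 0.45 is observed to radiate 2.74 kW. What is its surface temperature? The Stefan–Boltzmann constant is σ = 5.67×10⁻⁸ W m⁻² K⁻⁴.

A = 4πr² = 4π × (0.0240)² = 7.24×10^-3 m².
From P = εσAT⁴, T = (P / εσA)^(1/4) = (2740 / (0.45 × 5.67×10⁻⁸ × 7.24×10^-3))^(1/4).
T = (1.48×10^13)^(1/4) = 1960 K.

T ≈ 1960 K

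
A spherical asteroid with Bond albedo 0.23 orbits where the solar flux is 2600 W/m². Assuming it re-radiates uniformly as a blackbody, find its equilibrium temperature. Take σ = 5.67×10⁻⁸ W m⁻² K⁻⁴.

Power absorbed = (1−a)S·πR²; power emitted = 4πR²σT⁴. Equating and cancelling πR²:
T = ((1−a)S / 4σ)^(1/4) = (2000 / (4 × 5.67×10⁻⁸))^(1/4) = (8.83×10^9)^(1/4).
T = 307 K.

T ≈ 307 K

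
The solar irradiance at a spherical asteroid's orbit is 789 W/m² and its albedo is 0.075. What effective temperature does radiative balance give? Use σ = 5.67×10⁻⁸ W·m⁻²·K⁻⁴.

T ≈ 238 K

Power absorbed = (1−a)S·πR²; power emitted = 4πR²σT⁴. Equating and cancelling πR²:
T = ((1−a)S / 4σ)^(1/4) = (730 / (4 × 5.67×10⁻⁸))^(1/4) = (3.22×10^9)^(1/4).
T = 238 K.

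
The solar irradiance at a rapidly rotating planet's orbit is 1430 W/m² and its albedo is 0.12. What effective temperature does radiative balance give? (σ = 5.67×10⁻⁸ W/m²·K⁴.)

T ≈ 273 K

Power absorbed = (1−a)S·πR²; power emitted = 4πR²σT⁴. Equating and cancelling πR²:
T = ((1−a)S / 4σ)^(1/4) = (1260 / (4 × 5.67×10⁻⁸))^(1/4) = (5.55×10^9)^(1/4).
T = 273 K.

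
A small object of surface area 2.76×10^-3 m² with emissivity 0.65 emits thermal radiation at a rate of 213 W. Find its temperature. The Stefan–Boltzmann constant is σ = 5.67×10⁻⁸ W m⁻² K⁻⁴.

T ≈ 1200 K

From P = εσAT⁴, T = (P / εσA)^(1/4) = (213 / (0.65 × 5.67×10⁻⁸ × 2.76×10^-3))^(1/4).
T = (2.09×10^12)^(1/4) = 1200 K.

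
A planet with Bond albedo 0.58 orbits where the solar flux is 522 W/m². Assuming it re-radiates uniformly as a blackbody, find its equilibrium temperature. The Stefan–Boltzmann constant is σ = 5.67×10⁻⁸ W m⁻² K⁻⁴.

Power absorbed = (1−a)S·πR²; power emitted = 4πR²σT⁴. Equating and cancelling πR²:
T = ((1−a)S / 4σ)^(1/4) = (219 / (4 × 5.67×10⁻⁸))^(1/4) = (9.67×10^8)^(1/4).
T = 176 K.

T ≈ 176 K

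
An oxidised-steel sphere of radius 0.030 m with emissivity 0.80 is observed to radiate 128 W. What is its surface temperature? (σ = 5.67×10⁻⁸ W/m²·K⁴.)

T ≈ 707 K

A = 4πr² = 4π × (0.030)² = 0.0113 m².
From P = εσAT⁴, T = (P / εσA)^(1/4) = (128 / (0.80 × 5.67×10⁻⁸ × 0.0113))^(1/4).
T = (2.50×10^11)^(1/4) = 707 K.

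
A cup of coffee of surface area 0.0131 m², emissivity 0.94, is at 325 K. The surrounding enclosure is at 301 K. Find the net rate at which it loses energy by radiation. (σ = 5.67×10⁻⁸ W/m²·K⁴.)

Q = εσA(T⁴ − T_s⁴). T⁴ − T_s⁴ = (325)⁴ − (301)⁴ = 1.12×10^10 − 8.21×10^9 = 2.95×10^9 K⁴.
Q = 0.94 × 5.67×10⁻⁸ × 0.0131 × 2.95×10^9 = 2.06 W.

Q ≈ 2.06 W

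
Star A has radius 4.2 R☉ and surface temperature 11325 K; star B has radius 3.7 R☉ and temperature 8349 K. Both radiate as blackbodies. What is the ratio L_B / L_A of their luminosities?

L = 4πR²σT⁴ ∝ R²T⁴, so L_B/L_A = (3.7/4.2)² × (8349/11325)⁴ = 0.776 × 0.295 = 0.229.

L_B/L_A ≈ 0.229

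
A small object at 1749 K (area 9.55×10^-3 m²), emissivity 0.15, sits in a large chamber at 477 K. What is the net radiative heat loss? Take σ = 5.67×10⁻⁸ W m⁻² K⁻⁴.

Q ≈ 756 W

Q = εσA(T⁴ − T_s⁴). T⁴ − T_s⁴ = (1749)⁴ − (477)⁴ = 9.36×10^12 − 5.18×10^10 = 9.31×10^12 K⁴.
Q = 0.15 × 5.67×10⁻⁸ × 9.55×10^-3 × 9.31×10^12 = 756 W.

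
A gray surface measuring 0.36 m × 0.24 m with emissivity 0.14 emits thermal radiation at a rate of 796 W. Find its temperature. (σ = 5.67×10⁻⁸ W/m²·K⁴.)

A = 0.36 × 0.24 = 0.0864 m².
From P = εσAT⁴, T = (P / εσA)^(1/4) = (796 / (0.14 × 5.67×10⁻⁸ × 0.0864))^(1/4).
T = (1.16×10^12)^(1/4) = 1040 K.

T ≈ 1040 K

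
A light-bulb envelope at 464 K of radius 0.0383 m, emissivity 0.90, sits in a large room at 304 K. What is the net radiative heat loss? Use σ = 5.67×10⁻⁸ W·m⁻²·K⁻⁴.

A = 4πr² = 4π × (0.0383)² = 0.0184 m².
Q = εσA(T⁴ − T_s⁴). T⁴ − T_s⁴ = (464)⁴ − (304)⁴ = 4.64×10^10 − 8.54×10^9 = 3.78×10^10 K⁴.
Q = 0.90 × 5.67×10⁻⁸ × 0.0184 × 3.78×10^10 = 35.6 W.

Q ≈ 35.6 W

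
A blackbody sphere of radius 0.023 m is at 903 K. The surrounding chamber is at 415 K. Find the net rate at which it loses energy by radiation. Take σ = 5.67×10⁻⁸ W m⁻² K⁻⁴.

A = 4πr² = 4π × (0.023)² = 6.65×10^-3 m².
Q = σA(T⁴ − T_s⁴). T⁴ − T_s⁴ = (903)⁴ − (415)⁴ = 6.65×10^11 − 2.97×10^10 = 6.35×10^11 K⁴.
Q = 5.67×10⁻⁸ × 6.65×10^-3 × 6.35×10^11 = 239 W.

Q ≈ 239 W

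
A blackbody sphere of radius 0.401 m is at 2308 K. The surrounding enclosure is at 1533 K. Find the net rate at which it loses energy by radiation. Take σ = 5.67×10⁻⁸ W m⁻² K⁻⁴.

Q ≈ 2.62×10^6 W

A = 4πr² = 4π × (0.401)² = 2.02 m².
Q = σA(T⁴ − T_s⁴). T⁴ − T_s⁴ = (2308)⁴ − (1533)⁴ = 2.84×10^13 − 5.52×10^12 = 2.29×10^13 K⁴.
Q = 5.67×10⁻⁸ × 2.02 × 2.29×10^13 = 2.62×10^6 W.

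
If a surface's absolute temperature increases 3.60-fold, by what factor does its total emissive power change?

P ∝ T⁴, so the power scales as (3.60)⁴ = 168.

factor ≈ 168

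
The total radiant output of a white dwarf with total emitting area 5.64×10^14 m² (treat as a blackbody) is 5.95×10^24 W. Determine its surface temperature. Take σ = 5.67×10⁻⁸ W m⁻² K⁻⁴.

T ≈ 20800 K

From P = σAT⁴, T = (P / σA)^(1/4) = (5.95×10^24 / (5.67×10⁻⁸ × 5.64×10^14))^(1/4).
T = (1.86×10^17)^(1/4) = 20800 K.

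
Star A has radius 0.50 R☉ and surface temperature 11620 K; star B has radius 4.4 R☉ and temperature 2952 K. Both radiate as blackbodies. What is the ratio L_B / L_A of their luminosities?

L_B/L_A ≈ 0.323

L = 4πR²σT⁴ ∝ R²T⁴, so L_B/L_A = (4.4/0.50)² × (2952/11620)⁴ = 77.4 × 4.17×10^-3 = 0.323.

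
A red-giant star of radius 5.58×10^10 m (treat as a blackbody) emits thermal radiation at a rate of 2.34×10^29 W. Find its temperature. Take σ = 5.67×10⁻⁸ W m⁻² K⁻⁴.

A = 4πr² = 4π × (5.58×10^10)² = 3.91×10^22 m².
From P = σAT⁴, T = (P / σA)^(1/4) = (2.34×10^29 / (5.67×10⁻⁸ × 3.91×10^22))^(1/4).
T = (1.05×10^14)^(1/4) = 3200 K.

T ≈ 3200 K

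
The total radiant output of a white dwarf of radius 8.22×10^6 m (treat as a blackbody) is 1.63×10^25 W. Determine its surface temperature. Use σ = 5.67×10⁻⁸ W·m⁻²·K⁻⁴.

A = 4πr² = 4π × (8.22×10^6)² = 8.49×10^14 m².
From P = σAT⁴, T = (P / σA)^(1/4) = (1.63×10^25 / (5.67×10⁻⁸ × 8.49×10^14))^(1/4).
T = (3.39×10^17)^(1/4) = 24100 K.

T ≈ 24100 K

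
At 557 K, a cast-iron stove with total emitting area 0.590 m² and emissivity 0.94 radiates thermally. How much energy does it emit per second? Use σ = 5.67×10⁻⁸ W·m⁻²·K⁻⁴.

P ≈ 3030 W

P = εσAT⁴ = 0.94 × 5.67×10⁻⁸ × 0.590 × (557)⁴ = 0.94 × 5.67×10⁻⁸ × 0.590 × 9.63×10^10.
P = 3030 W.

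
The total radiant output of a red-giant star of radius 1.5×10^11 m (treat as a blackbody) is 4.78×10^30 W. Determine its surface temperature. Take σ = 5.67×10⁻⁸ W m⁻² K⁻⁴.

A = 4πr² = 4π × (1.5×10^11)² = 2.83×10^23 m².
From P = σAT⁴, T = (P / σA)^(1/4) = (4.78×10^30 / (5.67×10⁻⁸ × 2.83×10^23))^(1/4).
T = (2.98×10^14)^(1/4) = 4160 K.

T ≈ 4160 K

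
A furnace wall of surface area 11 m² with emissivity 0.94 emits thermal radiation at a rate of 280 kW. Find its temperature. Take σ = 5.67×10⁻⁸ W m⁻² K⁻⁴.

From P = εσAT⁴, T = (P / εσA)^(1/4) = (2.80×10^5 / (0.94 × 5.67×10⁻⁸ × 11.0))^(1/4).
T = (4.78×10^11)^(1/4) = 831 K.

T ≈ 831 K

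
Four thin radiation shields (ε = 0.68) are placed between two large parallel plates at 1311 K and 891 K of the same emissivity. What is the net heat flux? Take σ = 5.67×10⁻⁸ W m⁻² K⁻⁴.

q ≈ 13600 W/m²

Each of the 5 gaps contributes resistance (2/ε − 1) = 2/0.68 − 1 = 1.941; total = 9.706.
q = σ(T₁⁴ − T₂⁴) / 9.706 = 5.67×10⁻⁸ × 2.32×10^12 / 9.706 = 13600 W/m².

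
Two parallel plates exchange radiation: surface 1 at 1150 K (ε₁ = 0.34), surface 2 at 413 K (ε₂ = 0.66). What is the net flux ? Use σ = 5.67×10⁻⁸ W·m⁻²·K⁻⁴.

q ≈ 28200 W/m²

For two large parallel gray plates, q = σ(T₁⁴ − T₂⁴) / (1/ε₁ + 1/ε₂ − 1).
1/ε₁ + 1/ε₂ − 1 = 1/0.34 + 1/0.66 − 1 = 3.456.
T₁⁴ − T₂⁴ = 1.75×10^12 − 2.91×10^10 = 1.72×10^12 K⁴.
q = 5.67×10⁻⁸ × 1.72×10^12 / 3.456 = 28200 W/m².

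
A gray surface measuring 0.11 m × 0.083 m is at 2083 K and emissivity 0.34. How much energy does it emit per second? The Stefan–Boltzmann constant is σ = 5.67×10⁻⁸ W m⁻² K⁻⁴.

A = 0.11 × 0.083 = 9.13×10^-3 m².
P = εσAT⁴ = 0.34 × 5.67×10⁻⁸ × 9.13×10^-3 × (2083)⁴ = 0.34 × 5.67×10⁻⁸ × 9.13×10^-3 × 1.88×10^13.
P = 3310 W.

P ≈ 3310 W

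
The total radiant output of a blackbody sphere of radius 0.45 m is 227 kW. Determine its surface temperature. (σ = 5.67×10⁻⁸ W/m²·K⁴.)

A = 4πr² = 4π × (0.45)² = 2.54 m².
From P = σAT⁴, T = (P / σA)^(1/4) = (2.27×10^5 / (5.67×10⁻⁸ × 2.54))^(1/4).
T = (1.57×10^12)^(1/4) = 1120 K.

T ≈ 1120 K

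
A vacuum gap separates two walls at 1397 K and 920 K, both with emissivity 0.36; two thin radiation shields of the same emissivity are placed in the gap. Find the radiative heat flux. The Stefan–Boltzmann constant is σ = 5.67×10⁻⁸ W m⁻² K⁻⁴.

Each of the 3 gaps contributes resistance (2/ε − 1) = 2/0.36 − 1 = 4.556; total = 13.67.
q = σ(T₁⁴ − T₂⁴) / 13.67 = 5.67×10⁻⁸ × 3.09×10^12 / 13.67 = 12800 W/m².

q ≈ 12800 W/m²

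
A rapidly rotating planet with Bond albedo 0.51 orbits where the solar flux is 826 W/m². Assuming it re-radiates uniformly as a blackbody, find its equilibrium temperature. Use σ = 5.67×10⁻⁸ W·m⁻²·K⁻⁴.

Power absorbed = (1−a)S·πR²; power emitted = 4πR²σT⁴. Equating and cancelling πR²:
T = ((1−a)S / 4σ)^(1/4) = (405 / (4 × 5.67×10⁻⁸))^(1/4) = (1.78×10^9)^(1/4).
T = 206 K.

T ≈ 206 K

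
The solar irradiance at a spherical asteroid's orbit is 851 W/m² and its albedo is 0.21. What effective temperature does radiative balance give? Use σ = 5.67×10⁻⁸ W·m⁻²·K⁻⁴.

Power absorbed = (1−a)S·πR²; power emitted = 4πR²σT⁴. Equating and cancelling πR²:
T = ((1−a)S / 4σ)^(1/4) = (672 / (4 × 5.67×10⁻⁸))^(1/4) = (2.96×10^9)^(1/4).
T = 233 K.

T ≈ 233 K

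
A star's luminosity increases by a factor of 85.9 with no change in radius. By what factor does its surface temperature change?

P ∝ T⁴ ⇒ T ∝ P^(1/4), so T scales by (85.9)^(1/4) = 3.04.

factor ≈ 3.04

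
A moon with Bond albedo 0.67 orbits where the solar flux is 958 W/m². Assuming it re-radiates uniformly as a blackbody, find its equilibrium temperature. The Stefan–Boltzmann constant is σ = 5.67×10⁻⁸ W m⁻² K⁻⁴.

T ≈ 193 K

Power absorbed = (1−a)S·πR²; power emitted = 4πR²σT⁴. Equating and cancelling πR²:
T = ((1−a)S / 4σ)^(1/4) = (316 / (4 × 5.67×10⁻⁸))^(1/4) = (1.39×10^9)^(1/4).
T = 193 K.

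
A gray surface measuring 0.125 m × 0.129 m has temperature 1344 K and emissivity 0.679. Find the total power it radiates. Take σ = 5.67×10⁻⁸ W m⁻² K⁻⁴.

P ≈ 2030 W

A = 0.125 × 0.129 = 0.0161 m².
P = εσAT⁴ = 0.679 × 5.67×10⁻⁸ × 0.0161 × (1344)⁴ = 0.679 × 5.67×10⁻⁸ × 0.0161 × 3.26×10^12.
P = 2030 W.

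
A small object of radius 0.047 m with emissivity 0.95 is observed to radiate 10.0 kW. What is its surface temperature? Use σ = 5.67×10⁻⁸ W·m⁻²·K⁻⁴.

A = 4πr² = 4π × (0.047)² = 0.0278 m².
From P = εσAT⁴, T = (P / εσA)^(1/4) = (10000 / (0.95 × 5.67×10⁻⁸ × 0.0278))^(1/4).
T = (6.69×10^12)^(1/4) = 1610 K.

T ≈ 1610 K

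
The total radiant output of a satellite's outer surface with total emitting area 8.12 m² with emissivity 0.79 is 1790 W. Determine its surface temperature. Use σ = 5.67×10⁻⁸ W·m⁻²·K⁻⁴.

From P = εσAT⁴, T = (P / εσA)^(1/4) = (1790 / (0.79 × 5.67×10⁻⁸ × 8.12))^(1/4).
T = (4.92×10^9)^(1/4) = 265 K.

T ≈ 265 K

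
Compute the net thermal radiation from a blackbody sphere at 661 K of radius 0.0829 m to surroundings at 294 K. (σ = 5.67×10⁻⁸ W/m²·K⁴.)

A = 4πr² = 4π × (0.0829)² = 0.0864 m².
Q = σA(T⁴ − T_s⁴). T⁴ − T_s⁴ = (661)⁴ − (294)⁴ = 1.91×10^11 − 7.47×10^9 = 1.83×10^11 K⁴.
Q = 5.67×10⁻⁸ × 0.0864 × 1.83×10^11 = 898 W.

Q ≈ 898 W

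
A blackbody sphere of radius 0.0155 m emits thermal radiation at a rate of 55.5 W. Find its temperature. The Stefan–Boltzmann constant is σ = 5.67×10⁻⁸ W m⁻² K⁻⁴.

T ≈ 755 K

A = 4πr² = 4π × (0.0155)² = 3.02×10^-3 m².
From P = σAT⁴, T = (P / σA)^(1/4) = (55.5 / (5.67×10⁻⁸ × 3.02×10^-3))^(1/4).
T = (3.24×10^11)^(1/4) = 755 K.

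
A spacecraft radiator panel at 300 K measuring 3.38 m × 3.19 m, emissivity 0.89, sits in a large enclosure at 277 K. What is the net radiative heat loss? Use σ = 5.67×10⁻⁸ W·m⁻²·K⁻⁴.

Q ≈ 1200 W

A = 3.38 × 3.19 = 10.8 m².
Q = εσA(T⁴ − T_s⁴). T⁴ − T_s⁴ = (300)⁴ − (277)⁴ = 8.10×10^9 − 5.89×10^9 = 2.21×10^9 K⁴.
Q = 0.89 × 5.67×10⁻⁸ × 10.8 × 2.21×10^9 = 1200 W.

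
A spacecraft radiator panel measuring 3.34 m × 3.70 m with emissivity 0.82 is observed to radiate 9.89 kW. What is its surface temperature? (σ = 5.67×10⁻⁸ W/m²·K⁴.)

T ≈ 362 K

A = 3.34 × 3.70 = 12.4 m².
From P = εσAT⁴, T = (P / εσA)^(1/4) = (9890 / (0.82 × 5.67×10⁻⁸ × 12.4))^(1/4).
T = (1.72×10^10)^(1/4) = 362 K.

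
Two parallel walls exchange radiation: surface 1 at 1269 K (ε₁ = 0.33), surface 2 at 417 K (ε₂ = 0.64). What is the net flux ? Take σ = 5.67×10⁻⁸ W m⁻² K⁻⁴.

q ≈ 40400 W/m²

For two large parallel gray plates, q = σ(T₁⁴ − T₂⁴) / (1/ε₁ + 1/ε₂ − 1).
1/ε₁ + 1/ε₂ − 1 = 1/0.33 + 1/0.64 − 1 = 3.593.
T₁⁴ − T₂⁴ = 2.59×10^12 − 3.02×10^10 = 2.56×10^12 K⁴.
q = 5.67×10⁻⁸ × 2.56×10^12 / 3.593 = 40400 W/m².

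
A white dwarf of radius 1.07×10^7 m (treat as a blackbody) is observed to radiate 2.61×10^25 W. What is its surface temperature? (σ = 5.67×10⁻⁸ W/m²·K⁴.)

A = 4πr² = 4π × (1.07×10^7)² = 1.44×10^15 m².
From P = σAT⁴, T = (P / σA)^(1/4) = (2.61×10^25 / (5.67×10⁻⁸ × 1.44×10^15))^(1/4).
T = (3.20×10^17)^(1/4) = 23800 K.

T ≈ 23800 K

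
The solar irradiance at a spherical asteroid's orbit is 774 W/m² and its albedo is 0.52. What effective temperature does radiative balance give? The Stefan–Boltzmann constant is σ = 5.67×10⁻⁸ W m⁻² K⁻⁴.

Power absorbed = (1−a)S·πR²; power emitted = 4πR²σT⁴. Equating and cancelling πR²:
T = ((1−a)S / 4σ)^(1/4) = (372 / (4 × 5.67×10⁻⁸))^(1/4) = (1.64×10^9)^(1/4).
T = 201 K.

T ≈ 201 K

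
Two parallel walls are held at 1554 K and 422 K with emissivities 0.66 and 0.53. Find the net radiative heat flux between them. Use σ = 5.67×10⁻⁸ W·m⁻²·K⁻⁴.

q ≈ 1.37×10^5 W/m²

For two large parallel gray plates, q = σ(T₁⁴ − T₂⁴) / (1/ε₁ + 1/ε₂ − 1).
1/ε₁ + 1/ε₂ − 1 = 1/0.66 + 1/0.53 − 1 = 2.402.
T₁⁴ − T₂⁴ = 5.83×10^12 − 3.17×10^10 = 5.80×10^12 K⁴.
q = 5.67×10⁻⁸ × 5.80×10^12 / 2.402 = 1.37×10^5 W/m².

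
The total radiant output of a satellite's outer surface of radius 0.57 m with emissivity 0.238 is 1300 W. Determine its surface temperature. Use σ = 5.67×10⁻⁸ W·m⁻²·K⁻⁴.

T ≈ 392 K

A = 4πr² = 4π × (0.57)² = 4.08 m².
From P = εσAT⁴, T = (P / εσA)^(1/4) = (1300 / (0.238 × 5.67×10⁻⁸ × 4.08))^(1/4).
T = (2.36×10^10)^(1/4) = 392 K.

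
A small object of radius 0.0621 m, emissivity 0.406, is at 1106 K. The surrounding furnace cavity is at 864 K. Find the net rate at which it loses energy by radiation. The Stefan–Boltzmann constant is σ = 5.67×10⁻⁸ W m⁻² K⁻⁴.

A = 4πr² = 4π × (0.0621)² = 0.0485 m².
Q = εσA(T⁴ − T_s⁴). T⁴ − T_s⁴ = (1106)⁴ − (864)⁴ = 1.50×10^12 − 5.57×10^11 = 9.39×10^11 K⁴.
Q = 0.406 × 5.67×10⁻⁸ × 0.0485 × 9.39×10^11 = 1050 W.

Q ≈ 1050 W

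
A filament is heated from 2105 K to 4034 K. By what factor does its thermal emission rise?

P ∝ T⁴, so the ratio is (4034/2105)⁴ = (1.916)⁴ = 13.5.

ratio ≈ 13.5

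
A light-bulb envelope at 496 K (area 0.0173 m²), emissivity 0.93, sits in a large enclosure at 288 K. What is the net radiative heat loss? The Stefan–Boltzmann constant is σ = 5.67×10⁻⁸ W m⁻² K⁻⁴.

Q = εσA(T⁴ − T_s⁴). T⁴ − T_s⁴ = (496)⁴ − (288)⁴ = 6.05×10^10 − 6.88×10^9 = 5.36×10^10 K⁴.
Q = 0.93 × 5.67×10⁻⁸ × 0.0173 × 5.36×10^10 = 48.9 W.

Q ≈ 48.9 W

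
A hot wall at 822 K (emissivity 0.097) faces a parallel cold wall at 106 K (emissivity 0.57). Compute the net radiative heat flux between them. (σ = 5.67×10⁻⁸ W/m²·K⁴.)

q ≈ 2340 W/m²

For two large parallel gray plates, q = σ(T₁⁴ − T₂⁴) / (1/ε₁ + 1/ε₂ − 1).
1/ε₁ + 1/ε₂ − 1 = 1/0.097 + 1/0.57 − 1 = 11.06.
T₁⁴ − T₂⁴ = 4.57×10^11 − 1.26×10^8 = 4.56×10^11 K⁴.
q = 5.67×10⁻⁸ × 4.56×10^11 / 11.06 = 2340 W/m².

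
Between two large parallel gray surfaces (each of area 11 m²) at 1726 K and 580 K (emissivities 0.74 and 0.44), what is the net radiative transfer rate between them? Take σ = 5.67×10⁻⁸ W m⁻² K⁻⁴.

For two large parallel gray plates, q = σ(T₁⁴ − T₂⁴) / (1/ε₁ + 1/ε₂ − 1).
1/ε₁ + 1/ε₂ − 1 = 1/0.74 + 1/0.44 − 1 = 2.624.
T₁⁴ − T₂⁴ = 8.87×10^12 − 1.13×10^11 = 8.76×10^12 K⁴.
q = 5.67×10⁻⁸ × 8.76×10^12 / 2.624 = 1.89×10^5 W/m².
Q = q·A = 1.89×10^5 × 11 = 2.08×10^6 W.

Q ≈ 2.08×10^6 W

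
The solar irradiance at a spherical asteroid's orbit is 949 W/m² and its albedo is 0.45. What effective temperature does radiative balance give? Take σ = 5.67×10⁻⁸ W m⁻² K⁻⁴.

Power absorbed = (1−a)S·πR²; power emitted = 4πR²σT⁴. Equating and cancelling πR²:
T = ((1−a)S / 4σ)^(1/4) = (522 / (4 × 5.67×10⁻⁸))^(1/4) = (2.30×10^9)^(1/4).
T = 219 K.

T ≈ 219 K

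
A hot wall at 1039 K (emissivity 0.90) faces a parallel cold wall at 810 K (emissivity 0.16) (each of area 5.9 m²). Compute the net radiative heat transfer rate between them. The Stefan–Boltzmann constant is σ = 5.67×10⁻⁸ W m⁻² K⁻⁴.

Q ≈ 38600 W

For two large parallel gray plates, q = σ(T₁⁴ − T₂⁴) / (1/ε₁ + 1/ε₂ − 1).
1/ε₁ + 1/ε₂ − 1 = 1/0.90 + 1/0.16 − 1 = 6.361.
T₁⁴ − T₂⁴ = 1.17×10^12 − 4.30×10^11 = 7.35×10^11 K⁴.
q = 5.67×10⁻⁸ × 7.35×10^11 / 6.361 = 6550 W/m².
Q = q·A = 6550 × 5.9 = 38600 W.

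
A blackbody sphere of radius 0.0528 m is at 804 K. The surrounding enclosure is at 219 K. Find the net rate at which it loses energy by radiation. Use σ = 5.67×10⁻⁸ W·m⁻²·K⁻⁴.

A = 4πr² = 4π × (0.0528)² = 0.0350 m².
Q = σA(T⁴ − T_s⁴). T⁴ − T_s⁴ = (804)⁴ − (219)⁴ = 4.18×10^11 − 2.30×10^9 = 4.16×10^11 K⁴.
Q = 5.67×10⁻⁸ × 0.0350 × 4.16×10^11 = 825 W.

Q ≈ 825 W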